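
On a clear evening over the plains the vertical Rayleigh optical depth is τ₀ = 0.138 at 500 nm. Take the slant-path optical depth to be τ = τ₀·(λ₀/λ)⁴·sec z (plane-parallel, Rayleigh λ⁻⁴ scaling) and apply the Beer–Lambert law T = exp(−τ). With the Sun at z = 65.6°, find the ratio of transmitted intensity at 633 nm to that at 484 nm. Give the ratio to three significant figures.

Airmass: sec 65.6° = 2.4207.
τ(633 nm) = 0.138 × (500/633)⁴ × 2.4207 = 0.138 × 0.3893 × 2.4207 = 0.1300.
τ(484 nm) = 0.138 × (500/484)⁴ × 2.4207 = 0.138 × 1.1389 × 2.4207 = 0.3805.
T(633)/T(484) = exp(τ_B − τ_A) = exp(0.2504) = 1.2846.

1.28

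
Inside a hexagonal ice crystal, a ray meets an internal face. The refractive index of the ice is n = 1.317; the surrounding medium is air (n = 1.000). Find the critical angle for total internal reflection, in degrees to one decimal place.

sin θ_c = n_air / n = 1.000 / 1.317 = 0.7593.
θ_c = arcsin(0.7593) = 49.40°.

49.4°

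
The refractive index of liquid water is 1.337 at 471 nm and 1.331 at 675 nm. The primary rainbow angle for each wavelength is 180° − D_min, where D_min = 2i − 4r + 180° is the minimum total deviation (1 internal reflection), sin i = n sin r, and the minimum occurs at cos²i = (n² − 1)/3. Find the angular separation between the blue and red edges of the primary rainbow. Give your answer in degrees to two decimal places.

At 471 nm (n = 1.337): cos²i = 0.26252 → i = 59.178°, r = 39.964°, D_min = 138.500°, rainbow angle = 41.500°.
At 675 nm (n = 1.331): cos²i = 0.25719 → i = 59.527°, r = 40.356°, D_min = 137.630°, rainbow angle = 42.370°.
Angular width = |41.500° − 42.370°| = 0.870°.

0.87°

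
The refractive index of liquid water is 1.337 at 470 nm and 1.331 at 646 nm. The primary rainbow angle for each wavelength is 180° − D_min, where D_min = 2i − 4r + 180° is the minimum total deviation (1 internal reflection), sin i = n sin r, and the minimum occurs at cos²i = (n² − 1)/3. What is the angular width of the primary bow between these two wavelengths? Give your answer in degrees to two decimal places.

At 470 nm (n = 1.337): cos²i = 0.26252 → i = 59.178°, r = 39.964°, D_min = 138.500°, rainbow angle = 41.500°.
At 646 nm (n = 1.331): cos²i = 0.25719 → i = 59.527°, r = 40.356°, D_min = 137.630°, rainbow angle = 42.370°.
Angular width = |41.500° − 42.370°| = 0.870°.

0.87°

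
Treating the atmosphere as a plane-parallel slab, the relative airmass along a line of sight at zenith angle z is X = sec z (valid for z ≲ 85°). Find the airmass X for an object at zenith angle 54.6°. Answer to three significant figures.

X = sec z = 1/cos 54.6° = 1/0.5793 = 1.7263.

1.73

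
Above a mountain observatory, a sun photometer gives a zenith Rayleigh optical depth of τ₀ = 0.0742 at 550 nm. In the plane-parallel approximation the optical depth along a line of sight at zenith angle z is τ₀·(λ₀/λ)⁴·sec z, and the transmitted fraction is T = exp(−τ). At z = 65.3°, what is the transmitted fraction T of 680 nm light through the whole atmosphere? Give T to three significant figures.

sec 65.3° = 2.3931.
τ = 0.0742 × (550/680)⁴ × 2.3931 = 0.0742 × 0.4280 × 2.3931 = 0.0760.
T = exp(−0.0760) = 0.9268.

0.927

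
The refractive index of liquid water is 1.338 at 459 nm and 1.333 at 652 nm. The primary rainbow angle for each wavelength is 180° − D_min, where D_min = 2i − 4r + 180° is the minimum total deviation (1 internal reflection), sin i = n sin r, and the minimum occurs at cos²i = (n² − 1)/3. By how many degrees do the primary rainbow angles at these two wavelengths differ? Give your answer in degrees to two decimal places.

0.72°

At 459 nm (n = 1.338): cos²i = 0.26341 → i = 59.120°, r = 39.899°, D_min = 138.643°, rainbow angle = 41.357°.
At 652 nm (n = 1.333): cos²i = 0.25896 → i = 59.410°, r = 40.225°, D_min = 137.922°, rainbow angle = 42.078°.
Angular width = |41.357° − 42.078°| = 0.722°.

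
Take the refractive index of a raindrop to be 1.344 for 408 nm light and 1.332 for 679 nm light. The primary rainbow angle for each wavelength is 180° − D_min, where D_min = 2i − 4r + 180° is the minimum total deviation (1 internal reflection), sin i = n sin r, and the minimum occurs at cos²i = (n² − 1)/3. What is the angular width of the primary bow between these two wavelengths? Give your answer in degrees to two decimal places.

At 408 nm (n = 1.344): cos²i = 0.26878 → i = 58.772°, r = 39.512°, D_min = 139.495°, rainbow angle = 40.505°.
At 679 nm (n = 1.332): cos²i = 0.25807 → i = 59.469°, r = 40.290°, D_min = 137.776°, rainbow angle = 42.224°.
Angular width = |40.505° − 42.224°| = 1.719°.

1.72°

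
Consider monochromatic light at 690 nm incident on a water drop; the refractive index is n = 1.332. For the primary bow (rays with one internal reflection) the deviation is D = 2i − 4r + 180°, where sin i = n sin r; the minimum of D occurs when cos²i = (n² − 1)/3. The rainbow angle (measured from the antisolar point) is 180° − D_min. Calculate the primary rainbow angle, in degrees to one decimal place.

cos²i = (1.77422 − 1)/3 = 0.25807; i = arccos(0.50801) = 59.469°.
sin r = sin 59.469°/1.332 = 0.64666; r = 40.290°.
D_min = 2·59.469° − 4·40.290° + 180° = 137.776°.
Rainbow angle = 180° − D_min = 42.224°.

42.2°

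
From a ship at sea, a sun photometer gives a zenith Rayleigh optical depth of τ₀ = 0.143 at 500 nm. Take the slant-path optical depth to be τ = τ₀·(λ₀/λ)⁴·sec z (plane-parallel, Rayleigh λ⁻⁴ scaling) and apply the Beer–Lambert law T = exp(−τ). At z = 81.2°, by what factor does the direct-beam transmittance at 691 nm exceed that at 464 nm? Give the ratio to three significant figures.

Airmass: sec 81.2° = 6.5366.
τ(691 nm) = 0.143 × (500/691)⁴ × 6.5366 = 0.143 × 0.2741 × 6.5366 = 0.2562.
τ(464 nm) = 0.143 × (500/464)⁴ × 6.5366 = 0.143 × 1.3484 × 6.5366 = 1.2604.
T(691)/T(464) = exp(τ_B − τ_A) = exp(1.0041) = 2.7295.

2.73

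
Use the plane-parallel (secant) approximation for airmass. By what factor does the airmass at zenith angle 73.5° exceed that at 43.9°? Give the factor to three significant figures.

X(73.5°)/X(43.9°) = sec 73.5° / sec 43.9° = cos 43.9° / cos 73.5° = 0.7206/0.2840 = 2.5370.

2.54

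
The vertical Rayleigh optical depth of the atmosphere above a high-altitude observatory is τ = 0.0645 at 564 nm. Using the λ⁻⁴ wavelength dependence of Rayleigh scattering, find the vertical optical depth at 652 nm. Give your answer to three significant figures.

τ(652 nm) = τ(564 nm) × (564/652)⁴ = 0.0645 × (0.8650)⁴ = 0.0645 × 0.5599 = 0.0361.

0.0361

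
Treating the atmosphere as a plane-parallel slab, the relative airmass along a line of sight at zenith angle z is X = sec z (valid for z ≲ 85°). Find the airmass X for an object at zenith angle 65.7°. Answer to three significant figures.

2.43

X = sec z = 1/cos 65.7° = 1/0.4115 = 2.4300.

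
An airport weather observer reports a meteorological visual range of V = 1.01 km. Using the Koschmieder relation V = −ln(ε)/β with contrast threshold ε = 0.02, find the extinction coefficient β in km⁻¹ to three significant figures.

β = −ln(0.02) / V = 3.912 / 1.01 = 3.8733 km⁻¹.

3.87 km⁻¹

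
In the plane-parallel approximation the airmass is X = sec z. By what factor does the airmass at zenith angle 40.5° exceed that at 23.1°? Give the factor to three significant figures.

X(40.5°)/X(23.1°) = sec 40.5° / sec 23.1° = cos 23.1° / cos 40.5° = 0.9198/0.7604 = 1.2096.

1.21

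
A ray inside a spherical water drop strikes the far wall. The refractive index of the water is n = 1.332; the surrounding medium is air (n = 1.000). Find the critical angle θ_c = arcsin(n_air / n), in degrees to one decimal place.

sin θ_c = n_air / n = 1.000 / 1.332 = 0.7508.
θ_c = arcsin(0.7508) = 48.66°.

48.7°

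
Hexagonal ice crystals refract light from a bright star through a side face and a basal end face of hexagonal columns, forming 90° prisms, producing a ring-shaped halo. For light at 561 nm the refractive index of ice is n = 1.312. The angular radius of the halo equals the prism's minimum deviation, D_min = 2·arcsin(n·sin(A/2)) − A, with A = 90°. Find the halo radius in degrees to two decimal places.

46.17°

n·sin(A/2) = 1.312 × sin 45° = 1.312 × 0.7071 = 0.9277.
D_min = 2·arcsin(0.9277) − 90° = 2 × 68.083° − 90° = 46.166°.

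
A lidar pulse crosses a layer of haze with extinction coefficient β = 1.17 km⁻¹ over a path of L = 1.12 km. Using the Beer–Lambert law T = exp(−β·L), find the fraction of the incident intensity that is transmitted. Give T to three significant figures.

0.270

τ = β·L = 1.17 × 1.12 = 1.3104.
T = exp(−1.3104) = 0.2697.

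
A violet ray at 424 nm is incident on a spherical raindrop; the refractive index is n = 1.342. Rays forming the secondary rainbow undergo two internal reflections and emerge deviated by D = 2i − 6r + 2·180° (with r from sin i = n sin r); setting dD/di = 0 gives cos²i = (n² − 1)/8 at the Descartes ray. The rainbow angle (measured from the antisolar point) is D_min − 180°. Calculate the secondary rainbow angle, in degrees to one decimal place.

53.2°

cos²i = (1.80096 − 1)/8 = 0.10012; i = arccos(0.31642) = 71.554°.
sin r = sin 71.554°/1.342 = 0.70687; r = 44.981°.
D_min = 2·71.554° − 6·44.981° + 360° = 233.222°.
Rainbow angle = D_min − 180° = 53.222°.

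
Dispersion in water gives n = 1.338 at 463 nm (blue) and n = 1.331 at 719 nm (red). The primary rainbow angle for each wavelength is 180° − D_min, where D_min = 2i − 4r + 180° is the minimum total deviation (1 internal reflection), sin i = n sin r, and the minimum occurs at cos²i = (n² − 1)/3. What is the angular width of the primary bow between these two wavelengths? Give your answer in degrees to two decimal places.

1.01°

At 463 nm (n = 1.338): cos²i = 0.26341 → i = 59.120°, r = 39.899°, D_min = 138.643°, rainbow angle = 41.357°.
At 719 nm (n = 1.331): cos²i = 0.25719 → i = 59.527°, r = 40.356°, D_min = 137.630°, rainbow angle = 42.370°.
Angular width = |41.357° − 42.370°| = 1.013°.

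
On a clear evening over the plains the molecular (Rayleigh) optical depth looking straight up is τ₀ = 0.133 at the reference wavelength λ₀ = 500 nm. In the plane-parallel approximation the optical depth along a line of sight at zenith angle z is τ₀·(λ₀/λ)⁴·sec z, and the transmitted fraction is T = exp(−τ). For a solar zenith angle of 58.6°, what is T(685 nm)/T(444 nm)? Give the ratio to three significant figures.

Airmass: sec 58.6° = 1.9194.
τ(685 nm) = 0.133 × (500/685)⁴ × 1.9194 = 0.133 × 0.2839 × 1.9194 = 0.0725.
τ(444 nm) = 0.133 × (500/444)⁴ × 1.9194 = 0.133 × 1.6082 × 1.9194 = 0.4105.
T(685)/T(444) = exp(τ_B − τ_A) = exp(0.3381) = 1.4022.

1.40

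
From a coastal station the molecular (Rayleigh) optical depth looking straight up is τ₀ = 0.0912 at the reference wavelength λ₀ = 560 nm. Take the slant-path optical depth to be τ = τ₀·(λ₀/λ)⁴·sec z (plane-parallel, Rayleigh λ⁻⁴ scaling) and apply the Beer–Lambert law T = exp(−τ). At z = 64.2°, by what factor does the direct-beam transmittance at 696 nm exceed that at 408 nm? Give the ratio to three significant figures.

1.93

Airmass: sec 64.2° = 2.2976.
τ(696 nm) = 0.0912 × (560/696)⁴ × 2.2976 = 0.0912 × 0.4191 × 2.2976 = 0.0878.
τ(408 nm) = 0.0912 × (560/408)⁴ × 2.2976 = 0.0912 × 3.5490 × 2.2976 = 0.7437.
T(696)/T(408) = exp(τ_B − τ_A) = exp(0.6559) = 1.9268.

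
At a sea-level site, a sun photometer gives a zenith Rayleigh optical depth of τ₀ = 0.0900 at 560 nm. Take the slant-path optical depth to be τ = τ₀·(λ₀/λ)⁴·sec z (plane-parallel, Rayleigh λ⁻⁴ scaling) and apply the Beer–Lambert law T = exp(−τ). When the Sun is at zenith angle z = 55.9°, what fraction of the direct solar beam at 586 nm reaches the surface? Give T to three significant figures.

sec 55.9° = 1.7837.
τ = 0.0900 × (560/586)⁴ × 1.7837 = 0.0900 × 0.8340 × 1.7837 = 0.1339.
T = exp(−0.1339) = 0.8747.

0.875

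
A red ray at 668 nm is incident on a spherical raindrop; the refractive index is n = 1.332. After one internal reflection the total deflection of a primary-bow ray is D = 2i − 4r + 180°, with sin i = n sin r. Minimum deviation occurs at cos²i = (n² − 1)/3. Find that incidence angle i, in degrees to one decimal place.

cos²i = (1.332² − 1)/3 = (1.77422 − 1)/3 = 0.25807.
cos i = 0.50801, so i = 59.469°.

59.5°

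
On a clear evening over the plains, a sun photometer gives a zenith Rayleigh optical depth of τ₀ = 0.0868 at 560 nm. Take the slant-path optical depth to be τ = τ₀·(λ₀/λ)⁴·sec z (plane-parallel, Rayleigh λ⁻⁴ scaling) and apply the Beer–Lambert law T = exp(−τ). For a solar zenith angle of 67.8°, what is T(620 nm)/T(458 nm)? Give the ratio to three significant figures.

Airmass: sec 67.8° = 2.6466.
τ(620 nm) = 0.0868 × (560/620)⁴ × 2.6466 = 0.0868 × 0.6656 × 2.6466 = 0.1529.
τ(458 nm) = 0.0868 × (560/458)⁴ × 2.6466 = 0.0868 × 2.2351 × 2.6466 = 0.5135.
T(620)/T(458) = exp(τ_B − τ_A) = exp(0.3606) = 1.4341.

1.43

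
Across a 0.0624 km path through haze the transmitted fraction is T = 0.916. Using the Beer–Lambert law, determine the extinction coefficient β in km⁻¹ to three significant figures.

1.41 km⁻¹

Beer–Lambert: T = exp(−βL) ⇒ β = −ln(T)/L = −ln(0.916)/0.0624 = 0.0877/0.0624 = 1.406 km⁻¹.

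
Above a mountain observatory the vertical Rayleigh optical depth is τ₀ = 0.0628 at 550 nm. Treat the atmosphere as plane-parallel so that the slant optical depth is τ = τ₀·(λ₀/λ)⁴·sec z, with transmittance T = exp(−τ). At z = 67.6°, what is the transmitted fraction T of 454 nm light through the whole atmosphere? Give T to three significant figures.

sec 67.6° = 2.6242.
τ = 0.0628 × (550/454)⁴ × 2.6242 = 0.0628 × 2.1539 × 2.6242 = 0.3550.
T = exp(−0.3550) = 0.7012.

0.701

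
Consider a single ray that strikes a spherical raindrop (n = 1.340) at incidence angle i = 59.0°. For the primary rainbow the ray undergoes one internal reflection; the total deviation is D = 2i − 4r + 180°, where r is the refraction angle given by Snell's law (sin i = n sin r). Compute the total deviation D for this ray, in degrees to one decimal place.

sin r = sin 59.0° / 1.340 = 0.8572/1.340 = 0.6397; r = 39.77°.
D = 2·59.0° − 4·39.77° + 180° = 118.00° − 159.07° + 180° = 138.93°.

138.9°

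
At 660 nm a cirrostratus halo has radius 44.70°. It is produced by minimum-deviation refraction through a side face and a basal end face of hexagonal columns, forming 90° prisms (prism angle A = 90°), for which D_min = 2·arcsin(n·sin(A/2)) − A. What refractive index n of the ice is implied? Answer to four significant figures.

Rearranging: n = sin((D_min + A)/2) / sin(A/2).
(D_min + A)/2 = (44.70° + 90°)/2 = 67.350°.
n = sin 67.350° / sin 45° = 0.9229 / 0.7071 = 1.3051.

1.305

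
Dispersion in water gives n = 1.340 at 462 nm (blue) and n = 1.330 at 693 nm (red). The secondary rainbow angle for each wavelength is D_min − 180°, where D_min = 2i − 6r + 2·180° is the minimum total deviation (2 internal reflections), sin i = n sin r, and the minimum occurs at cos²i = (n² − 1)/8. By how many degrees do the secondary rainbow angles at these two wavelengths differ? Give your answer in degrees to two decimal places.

At 462 nm (n = 1.340): cos²i = 0.09945 → i = 71.618°, r = 45.088°, D_min = 232.709°, rainbow angle = 52.709°.
At 693 nm (n = 1.330): cos²i = 0.09611 → i = 71.940°, r = 45.630°, D_min = 230.101°, rainbow angle = 50.101°.
Angular width = |52.709° − 50.101°| = 2.608°.

2.61°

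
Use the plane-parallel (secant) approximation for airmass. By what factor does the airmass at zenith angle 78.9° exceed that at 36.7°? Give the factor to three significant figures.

4.16

X(78.9°)/X(36.7°) = sec 78.9° / sec 36.7° = cos 36.7° / cos 78.9° = 0.8018/0.1925 = 4.1646.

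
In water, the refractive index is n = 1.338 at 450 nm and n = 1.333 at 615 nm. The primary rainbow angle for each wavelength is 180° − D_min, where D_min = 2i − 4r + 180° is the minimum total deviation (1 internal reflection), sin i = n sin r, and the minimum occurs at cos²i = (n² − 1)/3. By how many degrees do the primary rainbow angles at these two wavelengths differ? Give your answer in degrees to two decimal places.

At 450 nm (n = 1.338): cos²i = 0.26341 → i = 59.120°, r = 39.899°, D_min = 138.643°, rainbow angle = 41.357°.
At 615 nm (n = 1.333): cos²i = 0.25896 → i = 59.410°, r = 40.225°, D_min = 137.922°, rainbow angle = 42.078°.
Angular width = |41.357° − 42.078°| = 0.722°.

0.72°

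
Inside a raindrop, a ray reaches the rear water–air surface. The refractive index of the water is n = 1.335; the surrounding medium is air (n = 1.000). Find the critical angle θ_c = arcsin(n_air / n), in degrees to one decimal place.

sin θ_c = n_air / n = 1.000 / 1.335 = 0.7491.
θ_c = arcsin(0.7491) = 48.51°.

48.5°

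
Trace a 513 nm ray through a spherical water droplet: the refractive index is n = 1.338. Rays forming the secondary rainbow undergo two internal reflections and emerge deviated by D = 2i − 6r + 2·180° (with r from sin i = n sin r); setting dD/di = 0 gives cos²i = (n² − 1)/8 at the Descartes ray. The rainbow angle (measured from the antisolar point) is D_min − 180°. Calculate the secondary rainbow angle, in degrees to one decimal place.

52.2°

cos²i = (1.79024 − 1)/8 = 0.09878; i = arccos(0.31429) = 71.682°.
sin r = sin 71.682°/1.338 = 0.70951; r = 45.195°.
D_min = 2·71.682° − 6·45.195° + 360° = 232.193°.
Rainbow angle = D_min − 180° = 52.193°.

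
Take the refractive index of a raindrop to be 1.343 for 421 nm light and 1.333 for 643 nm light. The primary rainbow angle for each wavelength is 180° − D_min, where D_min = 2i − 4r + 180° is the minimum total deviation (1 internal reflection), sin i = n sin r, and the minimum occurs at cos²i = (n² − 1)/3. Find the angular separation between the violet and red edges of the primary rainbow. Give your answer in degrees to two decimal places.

1.43°

At 421 nm (n = 1.343): cos²i = 0.26788 → i = 58.830°, r = 39.577°, D_min = 139.354°, rainbow angle = 40.646°.
At 643 nm (n = 1.333): cos²i = 0.25896 → i = 59.410°, r = 40.225°, D_min = 137.922°, rainbow angle = 42.078°.
Angular width = |40.646° − 42.078°| = 1.432°.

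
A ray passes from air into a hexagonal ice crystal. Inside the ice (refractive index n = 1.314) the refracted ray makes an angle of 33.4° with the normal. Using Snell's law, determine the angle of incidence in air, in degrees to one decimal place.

46.3°

Snell: sin θ_i = n · sin θ_r = 1.314 × sin 33.4° = 1.314 × 0.5505 = 0.7233.
θ_i = arcsin(0.7233) = 46.33°.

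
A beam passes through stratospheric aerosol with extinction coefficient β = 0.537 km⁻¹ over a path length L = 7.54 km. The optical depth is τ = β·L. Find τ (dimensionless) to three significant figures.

τ = β·L = 0.537 × 7.54 = 4.0490.

4.05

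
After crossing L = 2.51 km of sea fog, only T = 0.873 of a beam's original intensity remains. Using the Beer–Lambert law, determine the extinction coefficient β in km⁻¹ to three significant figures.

Beer–Lambert: T = exp(−βL) ⇒ β = −ln(T)/L = −ln(0.873)/2.51 = 0.1358/2.51 = 0.05411 km⁻¹.

0.0541 km⁻¹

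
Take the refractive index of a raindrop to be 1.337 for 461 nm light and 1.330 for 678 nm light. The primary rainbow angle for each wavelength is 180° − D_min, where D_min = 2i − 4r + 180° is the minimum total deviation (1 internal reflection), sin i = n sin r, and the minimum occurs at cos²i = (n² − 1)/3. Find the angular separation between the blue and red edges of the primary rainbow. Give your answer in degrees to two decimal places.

At 461 nm (n = 1.337): cos²i = 0.26252 → i = 59.178°, r = 39.964°, D_min = 138.500°, rainbow angle = 41.500°.
At 678 nm (n = 1.330): cos²i = 0.25630 → i = 59.585°, r = 40.422°, D_min = 137.484°, rainbow angle = 42.516°.
Angular width = |41.500° − 42.516°| = 1.016°.

1.02°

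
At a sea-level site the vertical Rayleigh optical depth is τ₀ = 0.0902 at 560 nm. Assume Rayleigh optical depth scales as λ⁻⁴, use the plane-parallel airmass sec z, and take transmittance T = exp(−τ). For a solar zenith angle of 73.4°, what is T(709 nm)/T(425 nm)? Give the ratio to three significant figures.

Airmass: sec 73.4° = 3.5003.
τ(709 nm) = 0.0902 × (560/709)⁴ × 3.5003 = 0.0902 × 0.3892 × 3.5003 = 0.1229.
τ(425 nm) = 0.0902 × (560/425)⁴ × 3.5003 = 0.0902 × 3.0144 × 3.5003 = 0.9517.
T(709)/T(425) = exp(τ_B − τ_A) = exp(0.8288) = 2.2907.

2.29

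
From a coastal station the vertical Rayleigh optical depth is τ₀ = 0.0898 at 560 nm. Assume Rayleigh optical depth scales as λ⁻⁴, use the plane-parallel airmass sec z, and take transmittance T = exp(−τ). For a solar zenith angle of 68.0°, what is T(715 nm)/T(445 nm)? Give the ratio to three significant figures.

1.67

Airmass: sec 68.0° = 2.6695.
τ(715 nm) = 0.0898 × (560/715)⁴ × 2.6695 = 0.0898 × 0.3763 × 2.6695 = 0.0902.
τ(445 nm) = 0.0898 × (560/445)⁴ × 2.6695 = 0.0898 × 2.5079 × 2.6695 = 0.6012.
T(715)/T(445) = exp(τ_B − τ_A) = exp(0.5110) = 1.6669.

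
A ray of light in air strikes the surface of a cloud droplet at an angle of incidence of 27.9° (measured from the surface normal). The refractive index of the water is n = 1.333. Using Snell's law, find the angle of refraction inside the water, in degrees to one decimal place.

20.6°

Snell: sin θ_r = sin θ_i / n = sin 27.9° / 1.333 = 0.4679 / 1.333 = 0.3510.
θ_r = arcsin(0.3510) = 20.55°.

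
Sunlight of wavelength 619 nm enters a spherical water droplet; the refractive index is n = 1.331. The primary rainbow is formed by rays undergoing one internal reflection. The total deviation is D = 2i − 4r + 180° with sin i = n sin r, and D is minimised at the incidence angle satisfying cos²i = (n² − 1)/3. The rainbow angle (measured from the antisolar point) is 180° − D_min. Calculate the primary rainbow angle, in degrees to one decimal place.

cos²i = (1.77156 − 1)/3 = 0.25719; i = arccos(0.50714) = 59.527°.
sin r = sin 59.527°/1.331 = 0.64753; r = 40.356°.
D_min = 2·59.527° − 4·40.356° + 180° = 137.630°.
Rainbow angle = 180° − D_min = 42.370°.

42.4°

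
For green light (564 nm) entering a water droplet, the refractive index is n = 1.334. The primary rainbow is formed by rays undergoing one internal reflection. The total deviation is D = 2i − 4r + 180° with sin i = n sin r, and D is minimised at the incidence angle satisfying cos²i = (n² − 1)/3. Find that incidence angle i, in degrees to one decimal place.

59.4°

cos²i = (1.334² − 1)/3 = (1.77956 − 1)/3 = 0.25985.
cos i = 0.50976, so i = 59.352°.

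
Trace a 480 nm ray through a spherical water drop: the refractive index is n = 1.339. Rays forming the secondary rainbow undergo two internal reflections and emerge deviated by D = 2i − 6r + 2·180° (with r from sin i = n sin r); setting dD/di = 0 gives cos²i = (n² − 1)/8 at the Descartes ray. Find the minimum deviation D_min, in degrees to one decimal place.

232.5°

cos²i = (1.79292 − 1)/8 = 0.09912; i = arccos(0.31483) = 71.650°.
sin r = sin 71.650°/1.339 = 0.70885; r = 45.141°.
D_min = 2·71.650° − 6·45.141° + 360° = 232.451°.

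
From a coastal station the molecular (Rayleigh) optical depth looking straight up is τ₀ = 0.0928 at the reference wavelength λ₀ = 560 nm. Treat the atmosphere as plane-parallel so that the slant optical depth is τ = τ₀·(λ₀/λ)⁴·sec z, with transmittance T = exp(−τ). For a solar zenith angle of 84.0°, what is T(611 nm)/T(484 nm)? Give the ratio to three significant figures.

Airmass: sec 84.0° = 9.5668.
τ(611 nm) = 0.0928 × (560/611)⁴ × 9.5668 = 0.0928 × 0.7056 × 9.5668 = 0.6265.
τ(484 nm) = 0.0928 × (560/484)⁴ × 9.5668 = 0.0928 × 1.7921 × 9.5668 = 1.5911.
T(611)/T(484) = exp(τ_B − τ_A) = exp(0.9646) = 2.6237.

2.62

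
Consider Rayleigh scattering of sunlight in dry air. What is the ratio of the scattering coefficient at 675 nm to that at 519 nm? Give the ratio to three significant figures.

Rayleigh scattering ∝ λ⁻⁴, so the ratio of coefficients is the inverse fourth power of the wavelength ratio.
σ(675)/σ(519) = (519/675)⁴ = (0.7689)⁴ = 0.3495.

0.350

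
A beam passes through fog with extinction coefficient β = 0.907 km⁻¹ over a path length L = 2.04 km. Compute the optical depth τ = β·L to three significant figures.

τ = β·L = 0.907 × 2.04 = 1.8503.

1.85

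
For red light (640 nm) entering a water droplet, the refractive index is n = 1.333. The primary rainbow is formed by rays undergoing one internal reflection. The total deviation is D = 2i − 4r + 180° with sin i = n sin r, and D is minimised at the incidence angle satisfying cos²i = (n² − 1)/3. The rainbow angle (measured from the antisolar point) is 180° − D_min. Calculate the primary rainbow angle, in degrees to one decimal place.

42.1°

cos²i = (1.77689 − 1)/3 = 0.25896; i = arccos(0.50888) = 59.410°.
sin r = sin 59.410°/1.333 = 0.64579; r = 40.225°.
D_min = 2·59.410° − 4·40.225° + 180° = 137.922°.
Rainbow angle = 180° − D_min = 42.078°.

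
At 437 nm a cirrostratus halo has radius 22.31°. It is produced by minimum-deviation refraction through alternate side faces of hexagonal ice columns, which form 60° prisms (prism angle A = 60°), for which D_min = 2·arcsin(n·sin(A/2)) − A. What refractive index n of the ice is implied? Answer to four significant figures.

Rearranging: n = sin((D_min + A)/2) / sin(A/2).
(D_min + A)/2 = (22.31° + 60°)/2 = 41.155°.
n = sin 41.155° / sin 30° = 0.6581 / 0.5000 = 1.3162.

1.316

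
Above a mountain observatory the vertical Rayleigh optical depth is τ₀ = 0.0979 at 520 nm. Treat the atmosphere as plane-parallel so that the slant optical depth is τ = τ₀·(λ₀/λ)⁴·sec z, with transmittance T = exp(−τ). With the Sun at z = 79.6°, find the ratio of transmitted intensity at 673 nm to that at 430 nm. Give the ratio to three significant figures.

2.63

Airmass: sec 79.6° = 5.5396.
τ(673 nm) = 0.0979 × (520/673)⁴ × 5.5396 = 0.0979 × 0.3564 × 5.5396 = 0.1933.
τ(430 nm) = 0.0979 × (520/430)⁴ × 5.5396 = 0.0979 × 2.1386 × 5.5396 = 1.1598.
T(673)/T(430) = exp(τ_B − τ_A) = exp(0.9666) = 2.6289.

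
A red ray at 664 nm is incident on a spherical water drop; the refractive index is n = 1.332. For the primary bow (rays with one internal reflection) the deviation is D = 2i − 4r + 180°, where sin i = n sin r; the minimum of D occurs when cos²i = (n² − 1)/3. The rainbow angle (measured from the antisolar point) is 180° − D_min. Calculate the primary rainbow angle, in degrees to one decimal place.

42.2°

cos²i = (1.77422 − 1)/3 = 0.25807; i = arccos(0.50801) = 59.469°.
sin r = sin 59.469°/1.332 = 0.64666; r = 40.290°.
D_min = 2·59.469° − 4·40.290° + 180° = 137.776°.
Rainbow angle = 180° − D_min = 42.224°.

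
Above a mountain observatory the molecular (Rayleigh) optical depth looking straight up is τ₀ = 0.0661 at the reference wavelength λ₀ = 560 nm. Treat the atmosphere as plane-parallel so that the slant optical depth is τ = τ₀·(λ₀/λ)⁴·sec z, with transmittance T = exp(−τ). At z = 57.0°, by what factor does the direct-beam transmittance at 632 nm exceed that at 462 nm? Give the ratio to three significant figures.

Airmass: sec 57.0° = 1.8361.
τ(632 nm) = 0.0661 × (560/632)⁴ × 1.8361 = 0.0661 × 0.6164 × 1.8361 = 0.0748.
τ(462 nm) = 0.0661 × (560/462)⁴ × 1.8361 = 0.0661 × 2.1587 × 1.8361 = 0.2620.
T(632)/T(462) = exp(τ_B − τ_A) = exp(0.1872) = 1.2058.

1.21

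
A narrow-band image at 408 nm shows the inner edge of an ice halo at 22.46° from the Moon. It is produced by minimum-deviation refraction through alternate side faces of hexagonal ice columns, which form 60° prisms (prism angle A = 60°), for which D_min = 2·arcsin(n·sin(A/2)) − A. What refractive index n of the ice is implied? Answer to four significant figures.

1.318

Rearranging: n = sin((D_min + A)/2) / sin(A/2).
(D_min + A)/2 = (22.46° + 60°)/2 = 41.230°.
n = sin 41.230° / sin 30° = 0.6591 / 0.5000 = 1.3182.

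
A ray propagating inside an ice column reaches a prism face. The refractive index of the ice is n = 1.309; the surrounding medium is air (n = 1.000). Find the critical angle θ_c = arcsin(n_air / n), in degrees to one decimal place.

sin θ_c = n_air / n = 1.000 / 1.309 = 0.7639.
θ_c = arcsin(0.7639) = 49.81°.

49.8°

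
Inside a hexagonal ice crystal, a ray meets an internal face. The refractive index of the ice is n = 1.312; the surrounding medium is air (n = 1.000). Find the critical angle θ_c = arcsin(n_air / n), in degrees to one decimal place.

sin θ_c = n_air / n = 1.000 / 1.312 = 0.7622.
θ_c = arcsin(0.7622) = 49.66°.

49.7°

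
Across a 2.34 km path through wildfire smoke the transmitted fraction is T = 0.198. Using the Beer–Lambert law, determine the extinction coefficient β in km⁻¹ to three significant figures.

Beer–Lambert: T = exp(−βL) ⇒ β = −ln(T)/L = −ln(0.198)/2.34 = 1.6195/2.34 = 0.6921 km⁻¹.

0.692 km⁻¹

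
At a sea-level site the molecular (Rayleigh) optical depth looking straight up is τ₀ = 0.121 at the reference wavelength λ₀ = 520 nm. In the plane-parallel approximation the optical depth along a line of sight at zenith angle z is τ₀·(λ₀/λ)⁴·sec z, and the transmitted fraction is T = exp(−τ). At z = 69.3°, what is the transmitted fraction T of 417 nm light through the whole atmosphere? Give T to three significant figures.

sec 69.3° = 2.8291.
τ = 0.121 × (520/417)⁴ × 2.8291 = 0.121 × 2.4181 × 2.8291 = 0.8277.
T = exp(−0.8277) = 0.4370.

0.437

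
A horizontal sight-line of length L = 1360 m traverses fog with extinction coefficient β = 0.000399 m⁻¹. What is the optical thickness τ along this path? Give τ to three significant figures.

0.543

τ = β·L = 0.000399 × 1360 = 0.5426.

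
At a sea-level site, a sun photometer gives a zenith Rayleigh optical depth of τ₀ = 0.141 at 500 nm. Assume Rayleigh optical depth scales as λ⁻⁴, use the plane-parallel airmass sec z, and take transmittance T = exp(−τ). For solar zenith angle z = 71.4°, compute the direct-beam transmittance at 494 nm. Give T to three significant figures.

sec 71.4° = 3.1352.
τ = 0.141 × (500/494)⁴ × 3.1352 = 0.141 × 1.0495 × 3.1352 = 0.4639.
T = exp(−0.4639) = 0.6288.

0.629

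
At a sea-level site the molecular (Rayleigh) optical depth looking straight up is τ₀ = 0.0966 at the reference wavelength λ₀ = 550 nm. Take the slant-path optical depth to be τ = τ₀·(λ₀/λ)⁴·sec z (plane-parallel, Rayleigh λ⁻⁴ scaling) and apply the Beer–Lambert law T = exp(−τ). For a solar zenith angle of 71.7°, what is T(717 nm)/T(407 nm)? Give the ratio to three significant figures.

Airmass: sec 71.7° = 3.1848.
τ(717 nm) = 0.0966 × (550/717)⁴ × 3.1848 = 0.0966 × 0.3462 × 3.1848 = 0.1065.
τ(407 nm) = 0.0966 × (550/407)⁴ × 3.1848 = 0.0966 × 3.3348 × 3.1848 = 1.0260.
T(717)/T(407) = exp(τ_B − τ_A) = exp(0.9194) = 2.5079.

2.51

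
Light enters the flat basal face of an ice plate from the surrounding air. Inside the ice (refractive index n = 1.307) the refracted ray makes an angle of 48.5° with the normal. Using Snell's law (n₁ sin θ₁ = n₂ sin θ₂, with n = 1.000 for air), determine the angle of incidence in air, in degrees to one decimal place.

78.2°

Snell: sin θ_i = n · sin θ_r = 1.307 × sin 48.5° = 1.307 × 0.7490 = 0.9789.
θ_i = arcsin(0.9789) = 78.20°.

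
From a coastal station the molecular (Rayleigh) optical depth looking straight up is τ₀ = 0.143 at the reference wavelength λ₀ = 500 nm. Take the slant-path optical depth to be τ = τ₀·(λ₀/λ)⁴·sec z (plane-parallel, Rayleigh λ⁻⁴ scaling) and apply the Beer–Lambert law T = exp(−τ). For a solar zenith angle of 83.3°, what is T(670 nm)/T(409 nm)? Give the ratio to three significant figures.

10.6

Airmass: sec 83.3° = 8.5711.
τ(670 nm) = 0.143 × (500/670)⁴ × 8.5711 = 0.143 × 0.3102 × 8.5711 = 0.3801.
τ(409 nm) = 0.143 × (500/409)⁴ × 8.5711 = 0.143 × 2.2335 × 8.5711 = 2.7375.
T(670)/T(409) = exp(τ_B − τ_A) = exp(2.3574) = 10.5634.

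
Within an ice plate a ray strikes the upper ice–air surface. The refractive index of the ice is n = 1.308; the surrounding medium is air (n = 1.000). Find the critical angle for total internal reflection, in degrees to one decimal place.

sin θ_c = n_air / n = 1.000 / 1.308 = 0.7645.
θ_c = arcsin(0.7645) = 49.86°.

49.9°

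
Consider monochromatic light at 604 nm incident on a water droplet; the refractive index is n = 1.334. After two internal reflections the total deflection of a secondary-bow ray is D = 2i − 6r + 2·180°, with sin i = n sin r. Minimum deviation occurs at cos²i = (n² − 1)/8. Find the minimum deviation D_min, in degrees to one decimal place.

231.2°

cos²i = (1.77956 − 1)/8 = 0.09744; i = arccos(0.31216) = 71.810°.
sin r = sin 71.810°/1.334 = 0.71217; r = 45.411°.
D_min = 2·71.810° − 6·45.411° + 360° = 231.153°.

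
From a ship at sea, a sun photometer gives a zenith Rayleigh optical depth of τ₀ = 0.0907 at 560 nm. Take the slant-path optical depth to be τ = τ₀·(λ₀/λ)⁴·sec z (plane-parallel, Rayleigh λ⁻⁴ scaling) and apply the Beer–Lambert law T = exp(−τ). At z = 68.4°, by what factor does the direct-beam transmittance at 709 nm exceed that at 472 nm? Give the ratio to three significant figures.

1.48

Airmass: sec 68.4° = 2.7165.
τ(709 nm) = 0.0907 × (560/709)⁴ × 2.7165 = 0.0907 × 0.3892 × 2.7165 = 0.0959.
τ(472 nm) = 0.0907 × (560/472)⁴ × 2.7165 = 0.0907 × 1.9815 × 2.7165 = 0.4882.
T(709)/T(472) = exp(τ_B − τ_A) = exp(0.3923) = 1.4804.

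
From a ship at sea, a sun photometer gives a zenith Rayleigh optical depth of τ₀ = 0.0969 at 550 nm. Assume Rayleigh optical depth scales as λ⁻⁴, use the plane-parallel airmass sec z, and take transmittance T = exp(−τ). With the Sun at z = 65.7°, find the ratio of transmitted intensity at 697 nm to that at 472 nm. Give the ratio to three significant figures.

1.41

Airmass: sec 65.7° = 2.4300.
τ(697 nm) = 0.0969 × (550/697)⁴ × 2.4300 = 0.0969 × 0.3877 × 2.4300 = 0.0913.
τ(472 nm) = 0.0969 × (550/472)⁴ × 2.4300 = 0.0969 × 1.8437 × 2.4300 = 0.4341.
T(697)/T(472) = exp(τ_B − τ_A) = exp(0.3428) = 1.4089.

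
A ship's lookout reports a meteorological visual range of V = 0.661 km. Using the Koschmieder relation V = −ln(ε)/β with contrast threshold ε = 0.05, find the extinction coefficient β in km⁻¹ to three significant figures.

4.53 km⁻¹

β = −ln(0.05) / V = 2.996 / 0.661 = 4.5321 km⁻¹.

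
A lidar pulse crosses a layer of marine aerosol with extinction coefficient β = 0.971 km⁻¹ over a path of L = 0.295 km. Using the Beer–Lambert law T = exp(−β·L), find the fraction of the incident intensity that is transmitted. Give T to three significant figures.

τ = β·L = 0.971 × 0.295 = 0.2864.
T = exp(−0.2864) = 0.7509.

0.751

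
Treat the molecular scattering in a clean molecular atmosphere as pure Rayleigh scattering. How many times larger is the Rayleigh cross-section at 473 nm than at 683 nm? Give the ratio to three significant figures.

Rayleigh scattering ∝ λ⁻⁴, so the ratio of coefficients is the inverse fourth power of the wavelength ratio.
σ(473)/σ(683) = (683/473)⁴ = (1.4440)⁴ = 4.347.

4.35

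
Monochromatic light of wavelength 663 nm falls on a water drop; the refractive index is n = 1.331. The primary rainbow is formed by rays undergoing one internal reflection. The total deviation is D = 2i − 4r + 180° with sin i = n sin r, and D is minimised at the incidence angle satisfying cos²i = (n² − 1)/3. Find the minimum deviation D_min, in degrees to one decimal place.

cos²i = (1.77156 − 1)/3 = 0.25719; i = arccos(0.50714) = 59.527°.
sin r = sin 59.527°/1.331 = 0.64753; r = 40.356°.
D_min = 2·59.527° − 4·40.356° + 180° = 137.630°.

137.6°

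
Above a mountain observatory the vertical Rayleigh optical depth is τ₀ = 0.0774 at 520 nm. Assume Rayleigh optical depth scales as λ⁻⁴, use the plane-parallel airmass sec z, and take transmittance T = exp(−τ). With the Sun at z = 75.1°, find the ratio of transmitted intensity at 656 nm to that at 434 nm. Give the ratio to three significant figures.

1.65

Airmass: sec 75.1° = 3.8890.
τ(656 nm) = 0.0774 × (520/656)⁴ × 3.8890 = 0.0774 × 0.3948 × 3.8890 = 0.1188.
τ(434 nm) = 0.0774 × (520/434)⁴ × 3.8890 = 0.0774 × 2.0609 × 3.8890 = 0.6204.
T(656)/T(434) = exp(τ_B − τ_A) = exp(0.5015) = 1.6512.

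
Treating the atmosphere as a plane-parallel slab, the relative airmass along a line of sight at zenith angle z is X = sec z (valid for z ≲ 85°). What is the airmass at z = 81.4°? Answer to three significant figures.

6.69

X = sec z = 1/cos 81.4° = 1/0.1495 = 6.6874.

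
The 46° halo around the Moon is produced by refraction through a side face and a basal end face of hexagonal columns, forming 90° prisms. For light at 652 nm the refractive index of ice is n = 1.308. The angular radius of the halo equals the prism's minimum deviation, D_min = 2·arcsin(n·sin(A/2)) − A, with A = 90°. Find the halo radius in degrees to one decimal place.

45.3°

n·sin(A/2) = 1.308 × sin 45° = 1.308 × 0.7071 = 0.9249.
D_min = 2·arcsin(0.9249) − 90° = 2 × 67.653° − 90° = 45.305°.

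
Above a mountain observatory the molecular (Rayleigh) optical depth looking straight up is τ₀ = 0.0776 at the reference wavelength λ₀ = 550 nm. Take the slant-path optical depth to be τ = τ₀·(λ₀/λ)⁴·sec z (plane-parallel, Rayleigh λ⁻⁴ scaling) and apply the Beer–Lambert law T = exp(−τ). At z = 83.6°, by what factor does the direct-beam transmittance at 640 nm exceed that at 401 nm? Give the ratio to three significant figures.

8.04

Airmass: sec 83.6° = 8.9711.
τ(640 nm) = 0.0776 × (550/640)⁴ × 8.9711 = 0.0776 × 0.5454 × 8.9711 = 0.3797.
τ(401 nm) = 0.0776 × (550/401)⁴ × 8.9711 = 0.0776 × 3.5389 × 8.9711 = 2.4637.
T(640)/T(401) = exp(τ_B − τ_A) = exp(2.0840) = 8.0363.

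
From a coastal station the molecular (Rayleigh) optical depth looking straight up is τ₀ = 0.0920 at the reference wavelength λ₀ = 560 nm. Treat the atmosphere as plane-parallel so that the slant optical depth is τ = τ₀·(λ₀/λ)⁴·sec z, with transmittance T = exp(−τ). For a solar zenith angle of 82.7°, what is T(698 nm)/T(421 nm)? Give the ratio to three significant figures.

Airmass: sec 82.7° = 7.8700.
τ(698 nm) = 0.0920 × (560/698)⁴ × 7.8700 = 0.0920 × 0.4143 × 7.8700 = 0.3000.
τ(421 nm) = 0.0920 × (560/421)⁴ × 7.8700 = 0.0920 × 3.1306 × 7.8700 = 2.2667.
T(698)/T(421) = exp(τ_B − τ_A) = exp(1.9667) = 7.1469.

7.15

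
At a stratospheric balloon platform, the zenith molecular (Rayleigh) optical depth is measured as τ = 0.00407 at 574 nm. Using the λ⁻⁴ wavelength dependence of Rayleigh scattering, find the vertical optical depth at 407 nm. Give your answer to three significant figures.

0.0161

τ(407 nm) = τ(574 nm) × (574/407)⁴ = 0.00407 × (1.4103)⁴ = 0.00407 × 3.9561 = 0.0161.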